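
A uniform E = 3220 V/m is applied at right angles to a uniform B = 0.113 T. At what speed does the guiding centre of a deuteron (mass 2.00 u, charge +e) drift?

v_d ≈ 2.85×10⁴ m/s

The steady drift has the magnetic force balancing the electric force, so v_d = E/B.
v_d = 3220/0.113 = 2.85×10⁴ m/s.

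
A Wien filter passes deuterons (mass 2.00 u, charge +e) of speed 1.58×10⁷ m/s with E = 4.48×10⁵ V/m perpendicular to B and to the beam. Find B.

B = 0.0284 T

Balance of forces in the selector: qE = qvB ⇒ B = E/v.
B = 4.48×10⁵/1.58×10⁷ = 0.0284 T.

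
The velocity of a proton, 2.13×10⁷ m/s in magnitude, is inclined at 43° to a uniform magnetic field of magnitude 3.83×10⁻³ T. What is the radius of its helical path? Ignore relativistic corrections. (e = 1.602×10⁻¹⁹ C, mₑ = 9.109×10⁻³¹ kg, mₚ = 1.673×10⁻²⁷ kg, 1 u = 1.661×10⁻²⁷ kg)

v⊥ = v sinθ = 2.13×10⁷·sin43° ≈ 1.453×10⁷ m/s.
r = m v⊥/(|q|B) = (1.673×10⁻²⁷)(1.453×10⁷)/((1.602×10⁻¹⁹)(3.83×10⁻³)) ≈ 39.6 m.

r ≈ 39.6 m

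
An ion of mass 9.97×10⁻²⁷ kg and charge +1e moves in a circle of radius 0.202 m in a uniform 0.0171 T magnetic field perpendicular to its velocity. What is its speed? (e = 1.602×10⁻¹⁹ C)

From |q|vB = mv²/r, v = |q|Br/m.
v = (1.602×10⁻¹⁹)(0.0171)(0.202)/9.97×10⁻²⁷ ≈ 5.55×10⁴ m/s.

v ≈ 5.55×10⁴ m/s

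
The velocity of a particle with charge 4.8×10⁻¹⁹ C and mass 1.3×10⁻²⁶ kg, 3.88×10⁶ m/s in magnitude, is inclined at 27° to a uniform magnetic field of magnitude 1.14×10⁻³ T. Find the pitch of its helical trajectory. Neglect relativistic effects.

p ≈ 516 m

v∥ = v cosθ = 3.88×10⁶·cos27° ≈ 3.457×10⁶ m/s.
T = 2πm/(|q|B) = 2π(1.3×10⁻²⁶)/((4.8×10⁻¹⁹)(1.14×10⁻³)) ≈ 1.493×10⁻⁴ s.
pitch = v∥ T = (3.457×10⁶)(1.493×10⁻⁴) ≈ 516 m.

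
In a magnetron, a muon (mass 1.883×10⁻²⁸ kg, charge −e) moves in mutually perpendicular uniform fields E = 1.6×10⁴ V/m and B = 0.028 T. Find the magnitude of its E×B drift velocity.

v_d ≈ 5.7×10⁵ m/s

The steady drift has the magnetic force balancing the electric force, so v_d = E/B.
v_d = 1.6×10⁴/0.028 = 5.7×10⁵ m/s.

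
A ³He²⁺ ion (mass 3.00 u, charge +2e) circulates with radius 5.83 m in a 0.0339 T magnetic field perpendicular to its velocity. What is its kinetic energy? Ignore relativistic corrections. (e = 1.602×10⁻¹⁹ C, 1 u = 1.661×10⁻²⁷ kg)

v = |q|Br/m, then KE = ½mv² = (qBr)²/(2m).
v = (3.204×10⁻¹⁹)(0.0339)(5.83)/4.983×10⁻²⁷ ≈ 1.271×10⁷ m/s.
KE = ½(4.983×10⁻²⁷)(1.271×10⁷)² ≈ 4.02×10⁻¹³ J.

KE ≈ 4.02×10⁻¹³ J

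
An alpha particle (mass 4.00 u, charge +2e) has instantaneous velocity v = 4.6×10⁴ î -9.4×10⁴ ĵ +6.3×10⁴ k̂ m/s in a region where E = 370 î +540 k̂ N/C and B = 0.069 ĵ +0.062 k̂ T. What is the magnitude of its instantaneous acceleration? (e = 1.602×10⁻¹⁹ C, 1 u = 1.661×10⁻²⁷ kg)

v×B = (-1.02×10⁴, -2850, 3170) N/C.
E + v×B = (-9800, -2850, 3710) N/C.
F = q(E + v×B) = (3.204×10⁻¹⁹ C)·(-9800, -2850, 3710) = (-3.14×10⁻¹⁵, -9.14×10⁻¹⁶, 1.19×10⁻¹⁵) N.
|a| = |F|/m = 3.481×10⁻¹⁵/6.644×10⁻²⁷ ≈ 5.24×10¹¹ m/s².

|a| ≈ 5.24×10¹¹ m/s²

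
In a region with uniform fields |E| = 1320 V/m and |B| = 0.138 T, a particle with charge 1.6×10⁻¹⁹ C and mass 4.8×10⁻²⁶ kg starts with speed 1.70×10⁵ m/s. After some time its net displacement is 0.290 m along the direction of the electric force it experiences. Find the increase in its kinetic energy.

The magnetic force is always ⟂ v and does no work; only the electric force changes KE.
ΔKE = F_E · d = |q|E d = (1.6×10⁻¹⁹)(1320)(0.290) ≈ 6.12×10⁻¹⁷ J.

ΔKE ≈ 6.12×10⁻¹⁷ J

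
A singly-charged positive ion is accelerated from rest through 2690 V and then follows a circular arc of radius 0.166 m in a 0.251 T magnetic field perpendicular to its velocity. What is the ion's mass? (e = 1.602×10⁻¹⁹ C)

m ≈ 5.17×10⁻²⁶ kg

Combine |q|V = ½mv² and r = mv/(|q|B): eliminate v to get m = qB²r²/(2V).
m = (1.602×10⁻¹⁹)(0.251)²(0.166)²/(2·2690) ≈ 5.17×10⁻²⁶ kg.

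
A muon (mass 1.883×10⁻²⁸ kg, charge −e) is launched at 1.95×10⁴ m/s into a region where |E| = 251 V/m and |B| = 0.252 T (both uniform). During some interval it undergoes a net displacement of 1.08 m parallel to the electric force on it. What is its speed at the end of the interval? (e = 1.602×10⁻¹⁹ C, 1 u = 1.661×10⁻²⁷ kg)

v_f ≈ 6.79×10⁵ m/s

B does no work; ΔKE = |q|E d.
½mv_f² = ½mv₀² + |q|Ed = ½(1.883×10⁻²⁸)(1.95×10⁴)² + (1.602×10⁻¹⁹)(251)(1.08) ≈ 3.580×10⁻²⁰ J + 4.343×10⁻¹⁷ J ≈ 4.346×10⁻¹⁷ J.
v_f = √(2·4.346×10⁻¹⁷/1.883×10⁻²⁸) ≈ 6.79×10⁵ m/s.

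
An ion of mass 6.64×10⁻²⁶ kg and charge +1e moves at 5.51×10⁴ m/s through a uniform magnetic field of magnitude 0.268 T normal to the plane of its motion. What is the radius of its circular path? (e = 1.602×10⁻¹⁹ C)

r ≈ 0.0852 m

The magnetic force provides the centripetal force: |q|vB = mv²/r.
r = mv/(|q|B) = (6.64×10⁻²⁶)(5.51×10⁴)/((1.602×10⁻¹⁹)(0.268)) ≈ 0.0852 m.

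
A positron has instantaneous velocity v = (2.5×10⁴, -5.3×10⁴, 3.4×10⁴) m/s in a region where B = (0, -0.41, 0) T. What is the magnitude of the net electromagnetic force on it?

v×B = (1.39×10⁴, 0, -1.02×10⁴) N/C.
F = q v×B = (1.602×10⁻¹⁹ C)·(1.39×10⁴, 0, -1.02×10⁴) = (2.23×10⁻¹⁵, 0, -1.64×10⁻¹⁵) N.
|F| = 2.77×10⁻¹⁵ N.

|F| ≈ 2.77×10⁻¹⁵ N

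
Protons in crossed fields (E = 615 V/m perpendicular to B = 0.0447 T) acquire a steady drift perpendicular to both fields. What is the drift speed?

v_d ≈ 1.38×10⁴ m/s

The E×B drift speed is v_d = E/B.
v_d = 615/0.0447 = 1.38×10⁴ m/s.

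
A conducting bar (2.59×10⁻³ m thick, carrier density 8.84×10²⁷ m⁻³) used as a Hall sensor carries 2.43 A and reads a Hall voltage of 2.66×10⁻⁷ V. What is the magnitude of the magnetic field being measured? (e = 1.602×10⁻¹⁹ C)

From V_H = IB/(n e t), B = V_H n e t / I.
B = (2.66×10⁻⁷)(8.84×10²⁷)(1.602×10⁻¹⁹)(2.59×10⁻³)/2.43 ≈ 0.402 T.

B ≈ 0.402 T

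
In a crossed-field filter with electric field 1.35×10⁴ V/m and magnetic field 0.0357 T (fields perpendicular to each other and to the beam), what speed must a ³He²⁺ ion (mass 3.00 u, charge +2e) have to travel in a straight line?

Straight-line motion ⇒ electric and magnetic forces cancel, so E = vB.
v = E/B = 1.35×10⁴/0.0357 = 3.78×10⁵ m/s.

v = 3.78×10⁵ m/s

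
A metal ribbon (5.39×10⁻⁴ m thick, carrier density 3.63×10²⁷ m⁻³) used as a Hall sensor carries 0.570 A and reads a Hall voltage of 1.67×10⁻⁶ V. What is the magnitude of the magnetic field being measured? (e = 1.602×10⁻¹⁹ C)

B ≈ 0.918 T

From V_H = IB/(n e t), B = V_H n e t / I.
B = (1.67×10⁻⁶)(3.63×10²⁷)(1.602×10⁻¹⁹)(5.39×10⁻⁴)/0.570 ≈ 0.918 T.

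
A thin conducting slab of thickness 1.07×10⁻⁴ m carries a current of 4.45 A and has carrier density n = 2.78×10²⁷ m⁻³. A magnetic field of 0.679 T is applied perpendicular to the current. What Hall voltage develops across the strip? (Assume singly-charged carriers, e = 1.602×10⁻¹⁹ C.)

V_H = IB/(n e t).
V_H = (4.45)(0.679)/((2.78×10²⁷)(1.602×10⁻¹⁹)(1.07×10⁻⁴)) ≈ 6.34×10⁻⁵ V.

V_H ≈ 6.34×10⁻⁵ V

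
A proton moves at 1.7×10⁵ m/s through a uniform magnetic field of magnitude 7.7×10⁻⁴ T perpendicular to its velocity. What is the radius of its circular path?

The magnetic force provides the centripetal force: |q|vB = mv²/r.
r = mv/(|q|B) = (1.673×10⁻²⁷)(1.7×10⁵)/((1.602×10⁻¹⁹)(7.7×10⁻⁴)) ≈ 2.3 m.

r ≈ 2.3 m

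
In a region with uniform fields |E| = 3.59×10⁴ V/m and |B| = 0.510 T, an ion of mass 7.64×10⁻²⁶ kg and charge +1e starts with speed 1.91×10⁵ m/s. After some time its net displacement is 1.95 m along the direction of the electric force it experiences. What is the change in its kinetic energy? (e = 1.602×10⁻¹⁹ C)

The magnetic force is always ⟂ v and does no work; only the electric force changes KE.
ΔKE = F_E · d = |q|E d = (1.602×10⁻¹⁹)(3.59×10⁴)(1.95) ≈ 1.12×10⁻¹⁴ J.

ΔKE ≈ 1.12×10⁻¹⁴ J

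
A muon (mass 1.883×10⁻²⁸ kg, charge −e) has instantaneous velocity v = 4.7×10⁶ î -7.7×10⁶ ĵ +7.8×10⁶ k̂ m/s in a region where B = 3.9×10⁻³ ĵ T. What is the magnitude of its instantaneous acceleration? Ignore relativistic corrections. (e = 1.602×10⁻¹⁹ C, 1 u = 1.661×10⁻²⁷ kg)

|a| ≈ 3.02×10¹³ m/s²

v×B = (-3.04×10⁴, 0, 1.83×10⁴) N/C.
F = q v×B = (−1.602×10⁻¹⁹ C)·(-3.04×10⁴, 0, 1.83×10⁴) = (4.87×10⁻¹⁵, 0, -2.94×10⁻¹⁵) N.
|a| = |F|/m = 5.690×10⁻¹⁵/1.883×10⁻²⁸ ≈ 3.02×10¹³ m/s².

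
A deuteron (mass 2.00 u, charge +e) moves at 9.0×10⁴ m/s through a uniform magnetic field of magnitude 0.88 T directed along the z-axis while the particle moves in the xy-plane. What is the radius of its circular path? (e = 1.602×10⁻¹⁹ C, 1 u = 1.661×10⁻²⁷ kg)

The magnetic force provides the centripetal force: |q|vB = mv²/r.
r = mv/(|q|B) = (3.322×10⁻²⁷)(9.0×10⁴)/((1.602×10⁻¹⁹)(0.88)) ≈ 2.1×10⁻³ m.

r ≈ 2.1×10⁻³ m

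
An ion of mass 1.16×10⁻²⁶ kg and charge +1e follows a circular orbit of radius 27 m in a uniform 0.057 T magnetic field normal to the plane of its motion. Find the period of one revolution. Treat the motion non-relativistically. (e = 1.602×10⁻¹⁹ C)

T ≈ 8.0×10⁻⁶ s

The cyclotron period depends only on m, q, B: T = 2πm/(|q|B).
T = 2π(1.16×10⁻²⁶)/((1.602×10⁻¹⁹)(0.057)) ≈ 8.0×10⁻⁶ s.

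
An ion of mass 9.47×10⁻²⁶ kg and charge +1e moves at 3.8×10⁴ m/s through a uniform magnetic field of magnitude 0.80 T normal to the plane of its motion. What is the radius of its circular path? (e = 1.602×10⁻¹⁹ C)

r ≈ 0.028 m

The magnetic force provides the centripetal force: |q|vB = mv²/r.
r = mv/(|q|B) = (9.47×10⁻²⁶)(3.8×10⁴)/((1.602×10⁻¹⁹)(0.80)) ≈ 0.028 m.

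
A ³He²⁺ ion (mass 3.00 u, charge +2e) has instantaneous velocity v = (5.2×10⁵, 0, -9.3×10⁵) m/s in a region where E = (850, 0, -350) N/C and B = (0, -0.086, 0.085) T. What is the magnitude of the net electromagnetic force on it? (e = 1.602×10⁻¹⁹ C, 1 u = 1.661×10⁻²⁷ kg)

|F| ≈ 3.24×10⁻¹⁴ N

v×B = (-8.00×10⁴, -4.42×10⁴, -4.47×10⁴) N/C.
E + v×B = (-7.91×10⁴, -4.42×10⁴, -4.51×10⁴) N/C.
F = q(E + v×B) = (3.204×10⁻¹⁹ C)·(-7.91×10⁴, -4.42×10⁴, -4.51×10⁴) = (-2.54×10⁻¹⁴, -1.42×10⁻¹⁴, -1.44×10⁻¹⁴) N.
|F| = 3.24×10⁻¹⁴ N.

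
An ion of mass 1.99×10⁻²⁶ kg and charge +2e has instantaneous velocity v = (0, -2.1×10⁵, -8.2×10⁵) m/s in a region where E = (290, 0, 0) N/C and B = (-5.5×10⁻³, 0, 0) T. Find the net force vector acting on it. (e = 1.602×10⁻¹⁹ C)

v×B = (0, 4510, -1160) N/C.
E + v×B = (290, 4510, -1160) N/C.
F = q(E + v×B) = (3.204×10⁻¹⁹ C)·(290, 4510, -1160) = (9.29×10⁻¹⁷, 1.45×10⁻¹⁵, -3.70×10⁻¹⁶) N.

F ≈ (9.29×10⁻¹⁷, 1.45×10⁻¹⁵, -3.70×10⁻¹⁶) N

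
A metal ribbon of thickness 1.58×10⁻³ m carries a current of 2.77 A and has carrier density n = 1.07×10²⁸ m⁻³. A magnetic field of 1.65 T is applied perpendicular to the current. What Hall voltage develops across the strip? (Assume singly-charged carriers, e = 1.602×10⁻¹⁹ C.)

V_H = IB/(n e t).
V_H = (2.77)(1.65)/((1.07×10²⁸)(1.602×10⁻¹⁹)(1.58×10⁻³)) ≈ 1.69×10⁻⁶ V.

V_H ≈ 1.69×10⁻⁶ V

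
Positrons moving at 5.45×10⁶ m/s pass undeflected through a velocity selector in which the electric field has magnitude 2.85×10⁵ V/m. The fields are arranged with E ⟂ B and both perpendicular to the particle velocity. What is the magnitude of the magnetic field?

B = 0.0523 T

Balance of forces in the selector: qE = qvB ⇒ B = E/v.
B = 2.85×10⁵/5.45×10⁶ = 0.0523 T.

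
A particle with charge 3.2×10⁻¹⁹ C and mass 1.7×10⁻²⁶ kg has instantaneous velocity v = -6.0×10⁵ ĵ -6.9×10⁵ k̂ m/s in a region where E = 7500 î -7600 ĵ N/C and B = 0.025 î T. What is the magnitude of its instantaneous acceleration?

v×B = (0, -1.72×10⁴, 1.50×10⁴) N/C.
E + v×B = (7500, -2.48×10⁴, 1.50×10⁴) N/C.
F = q(E + v×B) = (3.2×10⁻¹⁹ C)·(7500, -2.48×10⁴, 1.50×10⁴) = (2.40×10⁻¹⁵, -7.95×10⁻¹⁵, 4.80×10⁻¹⁵) N.
|a| = |F|/m = 9.593×10⁻¹⁵/1.7×10⁻²⁶ ≈ 5.64×10¹¹ m/s².

|a| ≈ 5.64×10¹¹ m/s²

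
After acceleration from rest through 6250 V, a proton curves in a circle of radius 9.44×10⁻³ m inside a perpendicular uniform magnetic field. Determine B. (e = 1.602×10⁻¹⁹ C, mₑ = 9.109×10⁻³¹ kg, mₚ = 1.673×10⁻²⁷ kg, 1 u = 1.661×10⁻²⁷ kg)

B ≈ 1.21 T

v = √(2|q|V/m) = √(2·1.602×10⁻¹⁹·6250/1.673×10⁻²⁷) ≈ 1.094×10⁶ m/s.
B = mv/(|q|r) = (1.673×10⁻²⁷)(1.094×10⁶)/((1.602×10⁻¹⁹)(9.44×10⁻³)) ≈ 1.21 T.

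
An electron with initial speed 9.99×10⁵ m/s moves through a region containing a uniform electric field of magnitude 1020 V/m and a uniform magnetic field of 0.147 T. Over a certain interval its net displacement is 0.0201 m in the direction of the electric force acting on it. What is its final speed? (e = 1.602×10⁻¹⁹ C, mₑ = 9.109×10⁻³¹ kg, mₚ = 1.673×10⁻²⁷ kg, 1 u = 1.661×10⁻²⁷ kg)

B does no work; ΔKE = |q|E d.
½mv_f² = ½mv₀² + |q|Ed = ½(9.109×10⁻³¹)(9.99×10⁵)² + (1.602×10⁻¹⁹)(1020)(0.0201) ≈ 4.545×10⁻¹⁹ J + 3.284×10⁻¹⁸ J ≈ 3.739×10⁻¹⁸ J.
v_f = √(2·3.739×10⁻¹⁸/9.109×10⁻³¹) ≈ 2.87×10⁶ m/s.

v_f ≈ 2.87×10⁶ m/s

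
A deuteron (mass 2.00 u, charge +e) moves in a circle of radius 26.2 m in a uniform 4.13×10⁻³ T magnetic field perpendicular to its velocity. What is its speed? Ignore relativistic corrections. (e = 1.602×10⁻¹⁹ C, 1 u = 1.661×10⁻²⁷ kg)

From |q|vB = mv²/r, v = |q|Br/m.
v = (1.602×10⁻¹⁹)(4.13×10⁻³)(26.2)/3.322×10⁻²⁷ ≈ 5.22×10⁶ m/s.

v ≈ 5.22×10⁶ m/s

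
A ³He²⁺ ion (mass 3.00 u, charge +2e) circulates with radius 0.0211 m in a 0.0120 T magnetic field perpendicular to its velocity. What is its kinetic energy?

KE ≈ 6.60×10⁻¹⁹ J

v = |q|Br/m, then KE = ½mv² = (qBr)²/(2m).
v = (3.204×10⁻¹⁹)(0.0120)(0.0211)/4.983×10⁻²⁷ ≈ 1.628×10⁴ m/s.
KE = ½(4.983×10⁻²⁷)(1.628×10⁴)² ≈ 6.60×10⁻¹⁹ J.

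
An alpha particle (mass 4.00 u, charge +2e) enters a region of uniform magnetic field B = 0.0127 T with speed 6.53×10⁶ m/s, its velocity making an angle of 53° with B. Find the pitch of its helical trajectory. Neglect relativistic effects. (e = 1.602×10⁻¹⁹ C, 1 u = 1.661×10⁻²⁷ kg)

p ≈ 40.3 m

v∥ = v cosθ = 6.53×10⁶·cos53° ≈ 3.930×10⁶ m/s.
T = 2πm/(|q|B) = 2π(6.644×10⁻²⁷)/((3.204×10⁻¹⁹)(0.0127)) ≈ 1.026×10⁻⁵ s.
pitch = v∥ T = (3.930×10⁶)(1.026×10⁻⁵) ≈ 40.3 m.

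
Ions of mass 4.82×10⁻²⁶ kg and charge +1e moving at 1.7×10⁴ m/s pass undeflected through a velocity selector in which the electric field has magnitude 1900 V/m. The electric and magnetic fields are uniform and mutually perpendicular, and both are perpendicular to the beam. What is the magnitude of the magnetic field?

Balance of forces in the selector: qE = qvB ⇒ B = E/v.
B = 1900/1.7×10⁴ = 0.11 T.

B = 0.11 T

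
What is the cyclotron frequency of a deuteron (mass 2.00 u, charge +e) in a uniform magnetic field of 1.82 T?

f ≈ 1.40×10⁷ Hz

f = |q|B/(2πm).
f = (1.602×10⁻¹⁹)(1.82)/(2π·3.322×10⁻²⁷) ≈ 1.40×10⁷ Hz.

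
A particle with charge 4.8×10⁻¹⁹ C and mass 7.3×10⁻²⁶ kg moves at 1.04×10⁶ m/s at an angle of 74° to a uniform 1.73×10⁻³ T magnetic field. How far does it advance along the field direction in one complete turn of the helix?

v∥ = v cosθ = 1.04×10⁶·cos74° ≈ 2.867×10⁵ m/s.
T = 2πm/(|q|B) = 2π(7.3×10⁻²⁶)/((4.8×10⁻¹⁹)(1.73×10⁻³)) ≈ 5.524×10⁻⁴ s.
pitch = v∥ T = (2.867×10⁵)(5.524×10⁻⁴) ≈ 158 m.

p ≈ 158 m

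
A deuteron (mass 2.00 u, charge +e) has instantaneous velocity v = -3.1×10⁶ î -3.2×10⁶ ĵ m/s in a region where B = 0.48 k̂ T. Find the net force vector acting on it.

v×B = (-1.54×10⁶, 1.49×10⁶, 0) N/C.
F = q v×B = (1.602×10⁻¹⁹ C)·(-1.54×10⁶, 1.49×10⁶, 0) = (-2.46×10⁻¹³, 2.38×10⁻¹³, 0) N.

F ≈ (-2.46×10⁻¹³, 2.38×10⁻¹³, 0) N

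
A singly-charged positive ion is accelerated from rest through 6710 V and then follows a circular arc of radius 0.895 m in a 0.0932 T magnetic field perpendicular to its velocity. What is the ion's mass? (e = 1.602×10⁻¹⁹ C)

Combine |q|V = ½mv² and r = mv/(|q|B): eliminate v to get m = qB²r²/(2V).
m = (1.602×10⁻¹⁹)(0.0932)²(0.895)²/(2·6710) ≈ 8.31×10⁻²⁶ kg.

m ≈ 8.31×10⁻²⁶ kg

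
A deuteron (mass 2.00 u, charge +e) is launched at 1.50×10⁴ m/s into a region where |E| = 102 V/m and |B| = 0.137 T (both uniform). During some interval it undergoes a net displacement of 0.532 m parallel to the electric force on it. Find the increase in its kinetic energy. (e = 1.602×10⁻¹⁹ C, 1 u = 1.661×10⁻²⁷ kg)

The magnetic force is always ⟂ v and does no work; only the electric force changes KE.
ΔKE = F_E · d = |q|E d = (1.602×10⁻¹⁹)(102)(0.532) ≈ 8.69×10⁻¹⁸ J.

ΔKE ≈ 8.69×10⁻¹⁸ J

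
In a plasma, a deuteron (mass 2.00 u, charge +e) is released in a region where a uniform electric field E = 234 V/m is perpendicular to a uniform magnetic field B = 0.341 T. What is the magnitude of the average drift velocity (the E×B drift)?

v_d ≈ 686 m/s

The steady drift has the magnetic force balancing the electric force, so v_d = E/B.
v_d = 234/0.341 = 686 m/s.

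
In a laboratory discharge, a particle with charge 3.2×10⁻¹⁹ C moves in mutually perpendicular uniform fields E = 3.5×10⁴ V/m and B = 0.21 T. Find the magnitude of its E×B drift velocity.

The steady drift has the magnetic force balancing the electric force, so v_d = E/B.
v_d = 3.5×10⁴/0.21 = 1.7×10⁵ m/s.

v_d ≈ 1.7×10⁵ m/s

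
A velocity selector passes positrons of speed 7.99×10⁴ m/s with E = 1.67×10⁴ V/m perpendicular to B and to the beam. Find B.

B = 0.209 T

Balance of forces in the selector: qE = qvB ⇒ B = E/v.
B = 1.67×10⁴/7.99×10⁴ = 0.209 T.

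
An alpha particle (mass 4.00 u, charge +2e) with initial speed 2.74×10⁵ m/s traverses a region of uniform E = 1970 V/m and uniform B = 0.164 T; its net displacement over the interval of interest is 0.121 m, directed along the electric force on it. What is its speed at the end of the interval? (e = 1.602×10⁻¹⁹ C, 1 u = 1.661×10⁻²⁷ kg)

B does no work; ΔKE = |q|E d.
½mv_f² = ½mv₀² + |q|Ed = ½(6.644×10⁻²⁷)(2.74×10⁵)² + (3.204×10⁻¹⁹)(1970)(0.121) ≈ 2.494×10⁻¹⁶ J + 7.637×10⁻¹⁷ J ≈ 3.258×10⁻¹⁶ J.
v_f = √(2·3.258×10⁻¹⁶/6.644×10⁻²⁷) ≈ 3.13×10⁵ m/s.

v_f ≈ 3.13×10⁵ m/s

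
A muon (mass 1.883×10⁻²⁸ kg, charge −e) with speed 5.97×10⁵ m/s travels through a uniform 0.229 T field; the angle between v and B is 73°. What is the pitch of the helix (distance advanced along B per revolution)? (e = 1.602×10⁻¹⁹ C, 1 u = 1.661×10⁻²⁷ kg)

p ≈ 5.63×10⁻³ m

v∥ = v cosθ = 5.97×10⁵·cos73° ≈ 1.745×10⁵ m/s.
T = 2πm/(|q|B) = 2π(1.883×10⁻²⁸)/((1.602×10⁻¹⁹)(0.229)) ≈ 3.225×10⁻⁸ s.
pitch = v∥ T = (1.745×10⁵)(3.225×10⁻⁸) ≈ 5.63×10⁻³ m.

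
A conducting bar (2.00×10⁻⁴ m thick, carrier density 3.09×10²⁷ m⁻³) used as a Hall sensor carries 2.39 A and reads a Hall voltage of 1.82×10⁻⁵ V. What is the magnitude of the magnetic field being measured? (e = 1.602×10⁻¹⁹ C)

B ≈ 0.754 T

From V_H = IB/(n e t), B = V_H n e t / I.
B = (1.82×10⁻⁵)(3.09×10²⁷)(1.602×10⁻¹⁹)(2.00×10⁻⁴)/2.39 ≈ 0.754 T.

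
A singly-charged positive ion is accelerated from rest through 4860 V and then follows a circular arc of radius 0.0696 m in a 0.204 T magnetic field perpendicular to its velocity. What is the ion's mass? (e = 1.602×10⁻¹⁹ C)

Combine |q|V = ½mv² and r = mv/(|q|B): eliminate v to get m = qB²r²/(2V).
m = (1.602×10⁻¹⁹)(0.204)²(0.0696)²/(2·4860) ≈ 3.32×10⁻²⁷ kg.

m ≈ 3.32×10⁻²⁷ kg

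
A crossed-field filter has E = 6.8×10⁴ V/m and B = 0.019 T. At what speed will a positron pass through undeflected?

Zero net Lorentz force requires |qE| = |q v×B|, i.e. E = vB.
v = E/B = 6.8×10⁴/0.019 = 3.6×10⁶ m/s.

v = 3.6×10⁶ m/s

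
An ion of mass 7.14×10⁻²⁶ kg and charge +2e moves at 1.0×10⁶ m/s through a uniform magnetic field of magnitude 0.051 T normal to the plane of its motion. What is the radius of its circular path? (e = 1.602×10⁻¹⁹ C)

The magnetic force provides the centripetal force: |q|vB = mv²/r.
r = mv/(|q|B) = (7.14×10⁻²⁶)(1.0×10⁶)/((3.204×10⁻¹⁹)(0.051)) ≈ 4.4 m.

r ≈ 4.4 m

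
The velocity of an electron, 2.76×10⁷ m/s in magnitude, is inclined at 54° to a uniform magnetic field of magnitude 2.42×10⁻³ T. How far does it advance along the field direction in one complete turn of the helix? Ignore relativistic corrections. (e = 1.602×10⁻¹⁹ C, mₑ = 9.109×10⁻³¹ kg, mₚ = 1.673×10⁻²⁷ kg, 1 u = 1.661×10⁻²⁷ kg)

p ≈ 0.239 m

v∥ = v cosθ = 2.76×10⁷·cos54° ≈ 1.622×10⁷ m/s.
T = 2πm/(|q|B) = 2π(9.109×10⁻³¹)/((1.602×10⁻¹⁹)(2.42×10⁻³)) ≈ 1.476×10⁻⁸ s.
pitch = v∥ T = (1.622×10⁷)(1.476×10⁻⁸) ≈ 0.239 m.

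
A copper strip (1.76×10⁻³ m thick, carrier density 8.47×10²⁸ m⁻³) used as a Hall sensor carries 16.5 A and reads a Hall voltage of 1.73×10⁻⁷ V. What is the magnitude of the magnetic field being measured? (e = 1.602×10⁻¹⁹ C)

B ≈ 0.250 T

From V_H = IB/(n e t), B = V_H n e t / I.
B = (1.73×10⁻⁷)(8.47×10²⁸)(1.602×10⁻¹⁹)(1.76×10⁻³)/16.5 ≈ 0.250 T.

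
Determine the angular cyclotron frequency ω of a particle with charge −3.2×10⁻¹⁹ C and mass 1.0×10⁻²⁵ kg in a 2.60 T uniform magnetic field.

ω ≈ 8.32×10⁶ rad/s

ω = |q|B/m.
ω = (3.2×10⁻¹⁹)(2.60)/1.0×10⁻²⁵ ≈ 8.32×10⁶ rad/s.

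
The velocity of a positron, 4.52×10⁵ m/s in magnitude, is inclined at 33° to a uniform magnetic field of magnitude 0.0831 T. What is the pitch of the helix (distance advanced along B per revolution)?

v∥ = v cosθ = 4.52×10⁵·cos33° ≈ 3.791×10⁵ m/s.
T = 2πm/(|q|B) = 2π(9.109×10⁻³¹)/((1.602×10⁻¹⁹)(0.0831)) ≈ 4.299×10⁻¹⁰ s.
pitch = v∥ T = (3.791×10⁵)(4.299×10⁻¹⁰) ≈ 1.63×10⁻⁴ m.

p ≈ 1.63×10⁻⁴ m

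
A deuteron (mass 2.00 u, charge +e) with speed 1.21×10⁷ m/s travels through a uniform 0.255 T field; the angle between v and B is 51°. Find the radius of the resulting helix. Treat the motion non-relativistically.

r ≈ 0.765 m

v⊥ = v sinθ = 1.21×10⁷·sin51° ≈ 9.403×10⁶ m/s.
r = m v⊥/(|q|B) = (3.322×10⁻²⁷)(9.403×10⁶)/((1.602×10⁻¹⁹)(0.255)) ≈ 0.765 m.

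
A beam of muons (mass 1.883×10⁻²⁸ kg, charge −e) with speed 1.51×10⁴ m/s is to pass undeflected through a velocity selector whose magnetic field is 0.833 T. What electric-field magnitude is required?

E = 1.26×10⁴ V/m

For straight-line motion qE = qvB, so E = vB.
E = 1.51×10⁴ × 0.833 = 1.26×10⁴ V/m.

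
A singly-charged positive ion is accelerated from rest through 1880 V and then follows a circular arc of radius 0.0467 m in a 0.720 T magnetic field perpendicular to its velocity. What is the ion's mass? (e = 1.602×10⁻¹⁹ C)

m ≈ 4.82×10⁻²⁶ kg

Combine |q|V = ½mv² and r = mv/(|q|B): eliminate v to get m = qB²r²/(2V).
m = (1.602×10⁻¹⁹)(0.720)²(0.0467)²/(2·1880) ≈ 4.82×10⁻²⁶ kg.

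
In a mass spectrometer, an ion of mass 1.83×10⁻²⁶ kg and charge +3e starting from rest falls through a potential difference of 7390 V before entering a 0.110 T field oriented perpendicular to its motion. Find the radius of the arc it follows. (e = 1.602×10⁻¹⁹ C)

Acceleration: |q|V = ½mv² ⇒ v = √(2|q|V/m) = √(2·4.806×10⁻¹⁹·7390/1.83×10⁻²⁶) ≈ 6.230×10⁵ m/s.
In the field: r = mv/(|q|B) = (1.83×10⁻²⁶)(6.230×10⁵)/((4.806×10⁻¹⁹)(0.110)) ≈ 0.216 m.

r ≈ 0.216 m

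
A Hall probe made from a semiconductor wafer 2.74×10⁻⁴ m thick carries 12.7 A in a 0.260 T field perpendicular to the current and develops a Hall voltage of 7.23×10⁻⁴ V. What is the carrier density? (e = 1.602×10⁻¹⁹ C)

n ≈ 1.04×10²⁶ m⁻³

From V_H = IB/(n e t), n = IB/(V_H e t).
n = (12.7)(0.260)/((7.23×10⁻⁴)(1.602×10⁻¹⁹)(2.74×10⁻⁴)) ≈ 1.04×10²⁶ m⁻³.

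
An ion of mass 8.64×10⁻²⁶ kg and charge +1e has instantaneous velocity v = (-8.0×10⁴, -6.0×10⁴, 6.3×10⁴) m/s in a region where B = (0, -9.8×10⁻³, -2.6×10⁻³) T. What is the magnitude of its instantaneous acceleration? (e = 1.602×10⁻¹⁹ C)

v×B = (773, -208, 784) N/C.
F = q v×B = (1.602×10⁻¹⁹ C)·(773, -208, 784) = (1.24×10⁻¹⁶, -3.33×10⁻¹⁷, 1.26×10⁻¹⁶) N.
|a| = |F|/m = 1.795×10⁻¹⁶/8.64×10⁻²⁶ ≈ 2.08×10⁹ m/s².

|a| ≈ 2.08×10⁹ m/s²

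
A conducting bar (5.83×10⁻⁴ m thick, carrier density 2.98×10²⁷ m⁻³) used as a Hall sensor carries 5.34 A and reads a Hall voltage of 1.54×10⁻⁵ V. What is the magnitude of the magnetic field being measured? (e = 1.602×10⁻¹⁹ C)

B ≈ 0.803 T

From V_H = IB/(n e t), B = V_H n e t / I.
B = (1.54×10⁻⁵)(2.98×10²⁷)(1.602×10⁻¹⁹)(5.83×10⁻⁴)/5.34 ≈ 0.803 T.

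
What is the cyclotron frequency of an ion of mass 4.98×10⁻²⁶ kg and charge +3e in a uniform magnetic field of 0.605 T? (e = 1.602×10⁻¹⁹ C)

f = |q|B/(2πm).
f = (4.806×10⁻¹⁹)(0.605)/(2π·4.98×10⁻²⁶) ≈ 9.29×10⁵ Hz.

f ≈ 9.29×10⁵ Hz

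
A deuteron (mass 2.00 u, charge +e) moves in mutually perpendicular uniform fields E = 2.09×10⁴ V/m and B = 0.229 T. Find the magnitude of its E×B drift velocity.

v_d ≈ 9.13×10⁴ m/s

In crossed fields the guiding centre drifts at v_d = |E×B|/B² = E/B, independent of charge and mass.
v_d = 2.09×10⁴/0.229 = 9.13×10⁴ m/s.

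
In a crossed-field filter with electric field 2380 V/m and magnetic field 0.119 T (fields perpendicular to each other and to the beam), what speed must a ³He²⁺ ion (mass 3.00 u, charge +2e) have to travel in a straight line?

v = 2.00×10⁴ m/s

Straight-line motion ⇒ electric and magnetic forces cancel, so E = vB.
v = E/B = 2380/0.119 = 2.00×10⁴ m/s.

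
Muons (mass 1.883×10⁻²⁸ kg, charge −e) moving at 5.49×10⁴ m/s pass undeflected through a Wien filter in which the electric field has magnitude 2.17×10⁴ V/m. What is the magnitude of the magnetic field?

B = 0.395 T

Balance of forces in the selector: qE = qvB ⇒ B = E/v.
B = 2.17×10⁴/5.49×10⁴ = 0.395 T.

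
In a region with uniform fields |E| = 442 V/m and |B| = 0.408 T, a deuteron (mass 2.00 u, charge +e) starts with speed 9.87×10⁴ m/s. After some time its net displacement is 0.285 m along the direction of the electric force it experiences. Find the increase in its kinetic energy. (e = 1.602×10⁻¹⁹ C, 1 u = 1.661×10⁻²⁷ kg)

ΔKE ≈ 2.02×10⁻¹⁷ J

The magnetic force is always ⟂ v and does no work; only the electric force changes KE.
ΔKE = F_E · d = |q|E d = (1.602×10⁻¹⁹)(442)(0.285) ≈ 2.02×10⁻¹⁷ J.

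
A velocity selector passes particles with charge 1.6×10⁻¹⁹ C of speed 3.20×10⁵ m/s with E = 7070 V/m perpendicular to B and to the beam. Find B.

Balance of forces in the selector: qE = qvB ⇒ B = E/v.
B = 7070/3.20×10⁵ = 0.0221 T.

B = 0.0221 T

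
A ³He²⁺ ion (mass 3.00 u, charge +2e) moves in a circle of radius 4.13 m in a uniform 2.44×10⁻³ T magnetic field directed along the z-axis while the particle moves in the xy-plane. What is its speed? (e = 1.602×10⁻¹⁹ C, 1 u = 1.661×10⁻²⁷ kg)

v ≈ 6.48×10⁵ m/s

From |q|vB = mv²/r, v = |q|Br/m.
v = (3.204×10⁻¹⁹)(2.44×10⁻³)(4.13)/4.983×10⁻²⁷ ≈ 6.48×10⁵ m/s.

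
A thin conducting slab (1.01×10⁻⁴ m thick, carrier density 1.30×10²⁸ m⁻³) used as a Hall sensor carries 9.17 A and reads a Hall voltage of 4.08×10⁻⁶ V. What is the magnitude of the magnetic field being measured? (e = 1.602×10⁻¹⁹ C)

From V_H = IB/(n e t), B = V_H n e t / I.
B = (4.08×10⁻⁶)(1.30×10²⁸)(1.602×10⁻¹⁹)(1.01×10⁻⁴)/9.17 ≈ 0.0936 T.

B ≈ 0.0936 T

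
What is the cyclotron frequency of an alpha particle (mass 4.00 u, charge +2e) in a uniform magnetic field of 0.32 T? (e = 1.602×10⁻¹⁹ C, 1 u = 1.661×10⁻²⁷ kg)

f = |q|B/(2πm).
f = (3.204×10⁻¹⁹)(0.32)/(2π·6.644×10⁻²⁷) ≈ 2.5×10⁶ Hz.

f ≈ 2.5×10⁶ Hz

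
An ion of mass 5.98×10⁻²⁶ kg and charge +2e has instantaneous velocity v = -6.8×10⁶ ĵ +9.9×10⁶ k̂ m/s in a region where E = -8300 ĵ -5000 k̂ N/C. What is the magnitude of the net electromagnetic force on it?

|F| ≈ 3.10×10⁻¹⁵ N

Only an electric field acts, so F = qE = (3.204×10⁻¹⁹ C)·(0, -8300, -5000) = (0, -2.66×10⁻¹⁵, -1.60×10⁻¹⁵) N.
|F| = 3.10×10⁻¹⁵ N.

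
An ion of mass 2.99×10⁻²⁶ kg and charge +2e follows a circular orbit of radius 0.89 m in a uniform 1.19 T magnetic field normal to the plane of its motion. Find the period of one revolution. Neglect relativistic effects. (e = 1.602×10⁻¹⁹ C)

The cyclotron period depends only on m, q, B: T = 2πm/(|q|B).
T = 2π(2.99×10⁻²⁶)/((3.204×10⁻¹⁹)(1.19)) ≈ 4.93×10⁻⁷ s.

T ≈ 4.93×10⁻⁷ s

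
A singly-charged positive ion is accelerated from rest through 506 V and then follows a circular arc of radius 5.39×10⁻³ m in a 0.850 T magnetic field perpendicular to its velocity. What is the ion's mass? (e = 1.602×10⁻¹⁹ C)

Combine |q|V = ½mv² and r = mv/(|q|B): eliminate v to get m = qB²r²/(2V).
m = (1.602×10⁻¹⁹)(0.850)²(5.39×10⁻³)²/(2·506) ≈ 3.32×10⁻²⁷ kg.

m ≈ 3.32×10⁻²⁷ kg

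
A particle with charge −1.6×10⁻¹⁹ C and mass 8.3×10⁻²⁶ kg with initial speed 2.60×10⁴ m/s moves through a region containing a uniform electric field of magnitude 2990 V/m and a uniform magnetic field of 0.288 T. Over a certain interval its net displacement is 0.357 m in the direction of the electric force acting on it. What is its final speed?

B does no work; ΔKE = |q|E d.
½mv_f² = ½mv₀² + |q|Ed = ½(8.3×10⁻²⁶)(2.60×10⁴)² + (1.6×10⁻¹⁹)(2990)(0.357) ≈ 2.805×10⁻¹⁷ J + 1.708×10⁻¹⁶ J ≈ 1.988×10⁻¹⁶ J.
v_f = √(2·1.988×10⁻¹⁶/8.3×10⁻²⁶) ≈ 6.92×10⁴ m/s.

v_f ≈ 6.92×10⁴ m/s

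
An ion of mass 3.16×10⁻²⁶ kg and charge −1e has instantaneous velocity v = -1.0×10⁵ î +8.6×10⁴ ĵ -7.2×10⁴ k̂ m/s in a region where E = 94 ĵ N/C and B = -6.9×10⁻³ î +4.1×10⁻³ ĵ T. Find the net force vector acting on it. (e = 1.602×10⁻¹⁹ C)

F ≈ (-4.73×10⁻¹⁷, -9.46×10⁻¹⁷, -2.94×10⁻¹⁷) N

v×B = (295, 497, 183) N/C.
E + v×B = (295, 591, 183) N/C.
F = q(E + v×B) = (−1.602×10⁻¹⁹ C)·(295, 591, 183) = (-4.73×10⁻¹⁷, -9.46×10⁻¹⁷, -2.94×10⁻¹⁷) N.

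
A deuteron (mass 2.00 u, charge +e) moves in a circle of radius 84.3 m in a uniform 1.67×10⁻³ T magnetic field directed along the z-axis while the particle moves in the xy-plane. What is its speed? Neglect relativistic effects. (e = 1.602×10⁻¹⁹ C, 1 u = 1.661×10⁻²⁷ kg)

v ≈ 6.79×10⁶ m/s

From |q|vB = mv²/r, v = |q|Br/m.
v = (1.602×10⁻¹⁹)(1.67×10⁻³)(84.3)/3.322×10⁻²⁷ ≈ 6.79×10⁶ m/s.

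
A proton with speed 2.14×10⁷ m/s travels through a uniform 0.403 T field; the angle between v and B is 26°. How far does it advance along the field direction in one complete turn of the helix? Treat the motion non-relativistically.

p ≈ 3.13 m

v∥ = v cosθ = 2.14×10⁷·cos26° ≈ 1.923×10⁷ m/s.
T = 2πm/(|q|B) = 2π(1.673×10⁻²⁷)/((1.602×10⁻¹⁹)(0.403)) ≈ 1.628×10⁻⁷ s.
pitch = v∥ T = (1.923×10⁷)(1.628×10⁻⁷) ≈ 3.13 m.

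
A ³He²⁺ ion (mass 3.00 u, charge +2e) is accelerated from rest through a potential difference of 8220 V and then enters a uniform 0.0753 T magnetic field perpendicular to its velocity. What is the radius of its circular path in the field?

r ≈ 0.212 m

Acceleration: |q|V = ½mv² ⇒ v = √(2|q|V/m) = √(2·3.204×10⁻¹⁹·8220/4.983×10⁻²⁷) ≈ 1.028×10⁶ m/s.
In the field: r = mv/(|q|B) = (4.983×10⁻²⁷)(1.028×10⁶)/((3.204×10⁻¹⁹)(0.0753)) ≈ 0.212 m.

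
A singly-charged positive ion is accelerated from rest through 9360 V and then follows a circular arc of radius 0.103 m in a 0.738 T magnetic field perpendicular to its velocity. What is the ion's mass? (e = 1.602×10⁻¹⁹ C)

Combine |q|V = ½mv² and r = mv/(|q|B): eliminate v to get m = qB²r²/(2V).
m = (1.602×10⁻¹⁹)(0.738)²(0.103)²/(2·9360) ≈ 4.94×10⁻²⁶ kg.

m ≈ 4.94×10⁻²⁶ kg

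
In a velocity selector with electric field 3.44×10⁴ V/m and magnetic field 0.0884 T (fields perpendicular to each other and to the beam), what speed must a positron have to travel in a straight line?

For undeflected motion the electric and magnetic forces balance: qE = qvB.
v = E/B = 3.44×10⁴/0.0884 = 3.89×10⁵ m/s.
The result is independent of the particle's charge and mass.

v = 3.89×10⁵ m/s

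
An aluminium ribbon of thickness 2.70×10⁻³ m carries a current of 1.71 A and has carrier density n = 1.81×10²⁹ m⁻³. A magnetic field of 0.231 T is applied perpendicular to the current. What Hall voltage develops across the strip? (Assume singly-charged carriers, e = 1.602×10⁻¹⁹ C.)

V_H = IB/(n e t).
V_H = (1.71)(0.231)/((1.81×10²⁹)(1.602×10⁻¹⁹)(2.70×10⁻³)) ≈ 5.05×10⁻⁹ V.

V_H ≈ 5.05×10⁻⁹ V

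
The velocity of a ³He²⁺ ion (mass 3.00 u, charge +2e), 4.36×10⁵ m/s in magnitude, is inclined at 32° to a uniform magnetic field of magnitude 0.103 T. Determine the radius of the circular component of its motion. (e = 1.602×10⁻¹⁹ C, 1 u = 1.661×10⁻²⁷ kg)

r ≈ 0.0349 m

v⊥ = v sinθ = 4.36×10⁵·sin32° ≈ 2.310×10⁵ m/s.
r = m v⊥/(|q|B) = (4.983×10⁻²⁷)(2.310×10⁵)/((3.204×10⁻¹⁹)(0.103)) ≈ 0.0349 m.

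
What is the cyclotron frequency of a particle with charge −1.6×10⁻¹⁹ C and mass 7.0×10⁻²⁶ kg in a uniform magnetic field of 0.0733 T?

f = |q|B/(2πm).
f = (1.6×10⁻¹⁹)(0.0733)/(2π·7.0×10⁻²⁶) ≈ 2.67×10⁴ Hz.

f ≈ 2.67×10⁴ Hz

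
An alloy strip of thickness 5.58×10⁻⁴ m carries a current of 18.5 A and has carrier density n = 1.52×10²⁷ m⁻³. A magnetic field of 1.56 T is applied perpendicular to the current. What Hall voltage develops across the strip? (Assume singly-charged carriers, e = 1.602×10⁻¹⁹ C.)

V_H ≈ 2.12×10⁻⁴ V

V_H = IB/(n e t).
V_H = (18.5)(1.56)/((1.52×10²⁷)(1.602×10⁻¹⁹)(5.58×10⁻⁴)) ≈ 2.12×10⁻⁴ V.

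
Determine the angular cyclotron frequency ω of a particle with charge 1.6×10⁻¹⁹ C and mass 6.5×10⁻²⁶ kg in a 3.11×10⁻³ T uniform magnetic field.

ω = |q|B/m.
ω = (1.6×10⁻¹⁹)(3.11×10⁻³)/6.5×10⁻²⁶ ≈ 7660 rad/s.

ω ≈ 7660 rad/s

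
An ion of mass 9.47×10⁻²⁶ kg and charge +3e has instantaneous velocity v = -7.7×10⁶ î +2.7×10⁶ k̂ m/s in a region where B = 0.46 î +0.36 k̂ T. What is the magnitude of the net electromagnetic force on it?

|F| ≈ 1.93×10⁻¹² N

v×B = (0, 4.01×10⁶, 0) N/C.
F = q v×B = (4.806×10⁻¹⁹ C)·(0, 4.01×10⁶, 0) = (0, 1.93×10⁻¹², 0) N.
|F| = 1.93×10⁻¹² N.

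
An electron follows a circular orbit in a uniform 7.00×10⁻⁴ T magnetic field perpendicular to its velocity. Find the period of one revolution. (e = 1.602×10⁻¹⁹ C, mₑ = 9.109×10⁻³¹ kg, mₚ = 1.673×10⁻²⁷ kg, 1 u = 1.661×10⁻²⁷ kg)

T ≈ 5.10×10⁻⁸ s

The cyclotron period depends only on m, q, B: T = 2πm/(|q|B).
T = 2π(9.109×10⁻³¹)/((1.602×10⁻¹⁹)(7.00×10⁻⁴)) ≈ 5.10×10⁻⁸ s.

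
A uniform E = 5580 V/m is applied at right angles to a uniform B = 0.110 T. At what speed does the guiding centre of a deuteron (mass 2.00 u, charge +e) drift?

The E×B drift speed is v_d = E/B.
v_d = 5580/0.110 = 5.07×10⁴ m/s.

v_d ≈ 5.07×10⁴ m/s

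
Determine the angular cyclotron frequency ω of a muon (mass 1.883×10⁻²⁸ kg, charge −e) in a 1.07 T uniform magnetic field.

ω ≈ 9.10×10⁸ rad/s

ω = |q|B/m.
ω = (1.602×10⁻¹⁹)(1.07)/1.883×10⁻²⁸ ≈ 9.10×10⁸ rad/s.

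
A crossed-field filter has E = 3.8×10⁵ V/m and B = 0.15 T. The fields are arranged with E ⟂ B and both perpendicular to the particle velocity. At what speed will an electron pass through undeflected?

For undeflected motion the electric and magnetic forces balance: qE = qvB.
v = E/B = 3.8×10⁵/0.15 = 2.5×10⁶ m/s.
The result is independent of the particle's charge and mass.

v = 2.5×10⁶ m/s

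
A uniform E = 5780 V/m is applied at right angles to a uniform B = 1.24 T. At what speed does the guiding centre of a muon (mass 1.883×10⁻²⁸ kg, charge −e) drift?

The steady drift has the magnetic force balancing the electric force, so v_d = E/B.
v_d = 5780/1.24 = 4660 m/s.

v_d ≈ 4660 m/s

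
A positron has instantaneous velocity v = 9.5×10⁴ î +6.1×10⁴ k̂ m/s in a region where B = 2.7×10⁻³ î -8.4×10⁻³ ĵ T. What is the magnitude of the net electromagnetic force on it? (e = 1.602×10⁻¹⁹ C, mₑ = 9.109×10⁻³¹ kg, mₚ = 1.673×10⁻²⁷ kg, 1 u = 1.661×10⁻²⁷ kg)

v×B = (512, 165, -798) N/C.
F = q v×B = (1.602×10⁻¹⁹ C)·(512, 165, -798) = (8.21×10⁻¹⁷, 2.64×10⁻¹⁷, -1.28×10⁻¹⁶) N.
|F| = 1.54×10⁻¹⁶ N.

|F| ≈ 1.54×10⁻¹⁶ N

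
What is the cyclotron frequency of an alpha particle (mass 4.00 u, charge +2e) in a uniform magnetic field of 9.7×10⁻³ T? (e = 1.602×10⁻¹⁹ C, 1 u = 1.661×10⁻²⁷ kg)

f = |q|B/(2πm).
f = (3.204×10⁻¹⁹)(9.7×10⁻³)/(2π·6.644×10⁻²⁷) ≈ 7.4×10⁴ Hz.

f ≈ 7.4×10⁴ Hz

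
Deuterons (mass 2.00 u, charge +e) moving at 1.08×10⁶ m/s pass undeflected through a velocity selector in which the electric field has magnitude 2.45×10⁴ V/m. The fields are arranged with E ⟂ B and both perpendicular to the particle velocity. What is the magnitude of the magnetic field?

B = 0.0227 T

Balance of forces in the selector: qE = qvB ⇒ B = E/v.
B = 2.45×10⁴/1.08×10⁶ = 0.0227 T.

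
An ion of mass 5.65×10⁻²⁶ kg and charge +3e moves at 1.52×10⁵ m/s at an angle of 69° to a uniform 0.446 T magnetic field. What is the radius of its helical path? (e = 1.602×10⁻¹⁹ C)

r ≈ 0.0374 m

v⊥ = v sinθ = 1.52×10⁵·sin69° ≈ 1.419×10⁵ m/s.
r = m v⊥/(|q|B) = (5.65×10⁻²⁶)(1.419×10⁵)/((4.806×10⁻¹⁹)(0.446)) ≈ 0.0374 m.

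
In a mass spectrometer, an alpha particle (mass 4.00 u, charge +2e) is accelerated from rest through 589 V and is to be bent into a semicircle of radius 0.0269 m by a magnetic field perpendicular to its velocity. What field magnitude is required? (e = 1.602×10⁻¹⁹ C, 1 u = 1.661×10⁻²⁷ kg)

B ≈ 0.184 T

v = √(2|q|V/m) = √(2·3.204×10⁻¹⁹·589/6.644×10⁻²⁷) ≈ 2.383×10⁵ m/s.
B = mv/(|q|r) = (6.644×10⁻²⁷)(2.383×10⁵)/((3.204×10⁻¹⁹)(0.0269)) ≈ 0.184 T.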